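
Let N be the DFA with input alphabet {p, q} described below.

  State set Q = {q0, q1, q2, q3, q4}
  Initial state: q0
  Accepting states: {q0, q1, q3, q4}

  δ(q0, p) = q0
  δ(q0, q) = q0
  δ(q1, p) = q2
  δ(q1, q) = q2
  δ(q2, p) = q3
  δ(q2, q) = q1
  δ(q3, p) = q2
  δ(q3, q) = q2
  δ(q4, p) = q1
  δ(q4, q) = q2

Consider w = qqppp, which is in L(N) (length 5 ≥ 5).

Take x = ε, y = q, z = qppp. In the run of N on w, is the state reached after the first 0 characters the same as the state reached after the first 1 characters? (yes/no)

State sequence: q0 -q-> q0

After x (step 0): q0. After xy (step 1): q0.
They match, so y = q drives N around a cycle from q0 back to itself; pumping y any number of times keeps N in q0 before reading z, and xyⁱz ∈ L(N) for every i ≥ 0.

yes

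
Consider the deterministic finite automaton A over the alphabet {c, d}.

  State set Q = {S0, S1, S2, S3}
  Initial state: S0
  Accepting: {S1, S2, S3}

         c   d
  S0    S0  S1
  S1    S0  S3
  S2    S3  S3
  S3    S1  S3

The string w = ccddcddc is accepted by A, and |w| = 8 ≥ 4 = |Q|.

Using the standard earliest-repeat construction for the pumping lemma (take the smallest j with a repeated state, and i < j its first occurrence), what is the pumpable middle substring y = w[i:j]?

State sequence: S0 -c-> S0 -c-> S0 -d-> S1 -d-> S3 -c-> S1 -d-> S3 -d-> S3 -c-> S1
First repeat at step 1: S0 was already visited.

So i = 0, j = 1, giving x = w[0:0] = ε, y = w[0:1] = c, z = w[1:8] = cddcddc.
Check: |xy| = 1 ≤ 4 and |y| = 1 ≥ 1. Reading y takes A from S0 back to S0, so every xyⁱz is accepted.
Pumping length from the standard proof: p = 4 (the number of states). The repeated state found above gives |xy| = j ≤ 4 and |y| = j − i ≥ 1.

c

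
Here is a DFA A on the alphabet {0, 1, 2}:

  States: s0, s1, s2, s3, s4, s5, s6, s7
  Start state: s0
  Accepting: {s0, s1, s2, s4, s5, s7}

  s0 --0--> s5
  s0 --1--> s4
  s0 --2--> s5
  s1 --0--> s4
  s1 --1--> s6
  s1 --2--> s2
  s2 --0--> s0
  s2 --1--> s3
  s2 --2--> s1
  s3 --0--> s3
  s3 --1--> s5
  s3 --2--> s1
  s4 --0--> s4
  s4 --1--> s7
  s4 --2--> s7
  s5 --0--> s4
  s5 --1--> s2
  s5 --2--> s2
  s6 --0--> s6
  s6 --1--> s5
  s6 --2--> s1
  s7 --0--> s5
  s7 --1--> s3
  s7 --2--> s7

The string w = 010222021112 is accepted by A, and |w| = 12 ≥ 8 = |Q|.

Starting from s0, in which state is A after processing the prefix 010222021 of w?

State sequence: s0 -0-> s5 -1-> s2 -0-> s0 -2-> s5 -2-> s2 -2-> s1 -0-> s4 -2-> s7 -1-> s3

After reading 9 characters, A is in state s3.
(This kind of state-tracing is the core of the pumping-lemma construction: with 8 states, pigeonhole forces a repeat within the first 8 steps.)

s3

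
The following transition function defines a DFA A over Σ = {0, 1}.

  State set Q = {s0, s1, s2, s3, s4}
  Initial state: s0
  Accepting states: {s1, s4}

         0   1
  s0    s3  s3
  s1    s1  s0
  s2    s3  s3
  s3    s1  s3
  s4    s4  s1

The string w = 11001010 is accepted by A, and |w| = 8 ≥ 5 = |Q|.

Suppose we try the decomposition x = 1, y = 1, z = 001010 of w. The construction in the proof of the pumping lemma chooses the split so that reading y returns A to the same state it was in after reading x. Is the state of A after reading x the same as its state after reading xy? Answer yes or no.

Run of A on the first 2 characters of w = 1 1:
  step 0: s0  (start)
  step 1: s3  (read 1: s0→s3)
  step 2: s3  (read 1: s3→s3)

After x (step 1): s3. After xy (step 2): s3.
They match, so y = 1 drives A around a cycle from s3 back to itself; pumping y any number of times keeps A in s3 before reading z, and xyⁱz ∈ L(A) for every i ≥ 0.

yes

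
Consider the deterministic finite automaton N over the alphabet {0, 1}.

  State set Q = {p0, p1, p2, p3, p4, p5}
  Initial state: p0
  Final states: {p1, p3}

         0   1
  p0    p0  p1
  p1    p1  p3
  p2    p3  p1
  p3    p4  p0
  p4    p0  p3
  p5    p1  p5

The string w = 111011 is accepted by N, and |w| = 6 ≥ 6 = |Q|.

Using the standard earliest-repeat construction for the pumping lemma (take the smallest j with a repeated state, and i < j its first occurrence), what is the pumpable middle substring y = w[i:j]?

Run of N on w = 1 1 1 0 1 1:
  step 0: p0  (start)
  step 1: p1  (read 1: p0→p1)
  step 2: p3  (read 1: p1→p3)
  step 3: p0  (read 1: p3→p0)   ← first repeat (p0 seen earlier)
  step 4: p0  (read 0: p0→p0)
  step 5: p1  (read 1: p0→p1)
  step 6: p3  (read 1: p1→p3)

So i = 0, j = 3, giving x = w[0:0] = ε, y = w[0:3] = 111, z = w[3:6] = 011.
Check: |xy| = 3 ≤ 6 and |y| = 3 ≥ 1. Reading y takes N from p0 back to p0, so every xyⁱz is accepted.
Pumping length from the standard proof: p = 6 (the number of states). The repeated state found above gives |xy| = j ≤ 6 and |y| = j − i ≥ 1.

111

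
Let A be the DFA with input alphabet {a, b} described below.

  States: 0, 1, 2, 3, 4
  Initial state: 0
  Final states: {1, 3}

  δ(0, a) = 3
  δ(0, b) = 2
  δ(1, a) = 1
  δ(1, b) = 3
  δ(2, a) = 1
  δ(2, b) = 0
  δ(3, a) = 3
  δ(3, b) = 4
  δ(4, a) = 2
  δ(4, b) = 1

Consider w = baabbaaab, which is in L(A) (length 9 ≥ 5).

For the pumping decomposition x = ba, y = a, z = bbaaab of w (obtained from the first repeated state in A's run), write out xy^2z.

xy^2z = ba·a·a·bbaaab = baaabbaaab.
Reading y = a takes A from 1 back to 1, so after x·y·y the machine is still in 1, and z then leads to the accepting state 3. Hence baaabbaaab ∈ L(A).

baaabbaaab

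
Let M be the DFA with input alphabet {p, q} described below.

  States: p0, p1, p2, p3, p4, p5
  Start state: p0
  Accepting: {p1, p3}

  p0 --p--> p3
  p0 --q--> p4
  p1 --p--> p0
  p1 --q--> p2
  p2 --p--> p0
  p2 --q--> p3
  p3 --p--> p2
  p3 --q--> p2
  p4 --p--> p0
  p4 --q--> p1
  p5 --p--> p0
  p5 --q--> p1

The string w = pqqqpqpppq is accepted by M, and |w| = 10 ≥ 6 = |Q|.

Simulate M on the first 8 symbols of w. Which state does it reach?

State sequence: p0 -p-> p3 -q-> p2 -q-> p3 -q-> p2 -p-> p0 -q-> p4 -p-> p0 -p-> p3

After reading 8 characters, M is in state p3.

p3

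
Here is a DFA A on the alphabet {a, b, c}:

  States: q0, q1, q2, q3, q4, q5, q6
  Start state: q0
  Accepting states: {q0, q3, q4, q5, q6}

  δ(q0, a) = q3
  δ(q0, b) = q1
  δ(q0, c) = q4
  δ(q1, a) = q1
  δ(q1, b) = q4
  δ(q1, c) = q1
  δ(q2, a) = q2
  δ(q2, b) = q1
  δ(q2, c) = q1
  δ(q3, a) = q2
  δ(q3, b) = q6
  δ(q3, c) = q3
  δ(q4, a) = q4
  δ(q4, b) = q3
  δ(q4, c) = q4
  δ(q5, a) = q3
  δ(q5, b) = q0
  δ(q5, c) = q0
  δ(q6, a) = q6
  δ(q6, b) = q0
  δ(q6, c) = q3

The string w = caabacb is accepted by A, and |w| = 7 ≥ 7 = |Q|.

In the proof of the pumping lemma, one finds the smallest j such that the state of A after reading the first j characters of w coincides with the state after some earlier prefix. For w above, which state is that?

q4

State sequence: q0 -c-> q4 -a-> q4 -a-> q4 -b-> q3 -a-> q2 -c-> q1 -b-> q4
First repeat at step 2: q4 was already visited.

The earliest repeat is at step j = 2: A is in q4, which it already visited at step i = 1.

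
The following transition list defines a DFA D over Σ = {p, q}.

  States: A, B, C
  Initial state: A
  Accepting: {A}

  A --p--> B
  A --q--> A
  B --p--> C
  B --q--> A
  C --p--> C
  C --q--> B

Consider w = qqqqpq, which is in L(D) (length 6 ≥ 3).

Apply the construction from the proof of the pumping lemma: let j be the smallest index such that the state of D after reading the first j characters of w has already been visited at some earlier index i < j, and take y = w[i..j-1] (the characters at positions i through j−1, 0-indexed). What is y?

State sequence: A -q-> A -q-> A -q-> A -q-> A -p-> B -q-> A
First repeat at step 1: A was already visited.

So i = 0, j = 1, giving x = w[0:0] = ε, y = w[0:1] = q, z = w[1:6] = qqqpq.
Check: |xy| = 1 ≤ 3 and |y| = 1 ≥ 1. Reading y takes D from A back to A, so every xyⁱz is accepted.

q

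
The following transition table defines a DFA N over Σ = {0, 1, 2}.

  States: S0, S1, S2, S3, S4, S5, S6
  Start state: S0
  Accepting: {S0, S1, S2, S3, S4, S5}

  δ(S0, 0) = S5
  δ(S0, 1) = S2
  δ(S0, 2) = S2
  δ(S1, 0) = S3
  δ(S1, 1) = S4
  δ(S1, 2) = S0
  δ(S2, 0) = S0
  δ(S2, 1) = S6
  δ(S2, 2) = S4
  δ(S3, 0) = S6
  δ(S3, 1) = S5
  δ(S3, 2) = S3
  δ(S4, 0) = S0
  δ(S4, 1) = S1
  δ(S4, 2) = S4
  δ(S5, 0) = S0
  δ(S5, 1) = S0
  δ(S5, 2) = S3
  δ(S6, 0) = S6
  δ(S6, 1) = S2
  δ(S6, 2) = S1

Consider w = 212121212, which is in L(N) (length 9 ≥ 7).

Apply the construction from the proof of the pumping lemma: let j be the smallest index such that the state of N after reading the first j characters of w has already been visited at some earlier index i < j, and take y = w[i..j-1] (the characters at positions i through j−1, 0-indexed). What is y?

2

Run of N on w = 2 1 2 1 2 1 2 1 2:
  step 0: S0  (start)
  step 1: S2  (read 2: S0→S2)
  step 2: S6  (read 1: S2→S6)
  step 3: S1  (read 2: S6→S1)
  step 4: S4  (read 1: S1→S4)
  step 5: S4  (read 2: S4→S4)   ← first repeat (S4 seen earlier)
  step 6: S1  (read 1: S4→S1)
  step 7: S0  (read 2: S1→S0)
  step 8: S2  (read 1: S0→S2)
  step 9: S4  (read 2: S2→S4)

So i = 4, j = 5, giving x = w[0:4] = 2121, y = w[4:5] = 2, z = w[5:9] = 1212.
Check: |xy| = 5 ≤ 7 and |y| = 1 ≥ 1. Reading y takes N from S4 back to S4, so every xyⁱz is accepted.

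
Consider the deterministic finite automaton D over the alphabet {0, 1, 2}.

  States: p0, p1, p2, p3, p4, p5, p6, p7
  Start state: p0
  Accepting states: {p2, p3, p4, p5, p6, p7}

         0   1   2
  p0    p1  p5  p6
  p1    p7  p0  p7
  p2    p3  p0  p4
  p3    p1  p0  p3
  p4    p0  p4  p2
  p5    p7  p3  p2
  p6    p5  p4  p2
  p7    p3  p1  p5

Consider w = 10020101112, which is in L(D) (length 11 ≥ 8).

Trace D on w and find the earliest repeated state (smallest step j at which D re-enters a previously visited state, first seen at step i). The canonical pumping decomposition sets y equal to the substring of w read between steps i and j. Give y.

State sequence: p0 -1-> p5 -0-> p7 -0-> p3 -2-> p3 -0-> p1 -1-> p0 -0-> p1 -1-> p0 -1-> p5 -1-> p3 -2-> p3
First repeat at step 4: p3 was already visited.

So i = 3, j = 4, giving x = w[0:3] = 100, y = w[3:4] = 2, z = w[4:11] = 0101112.
Check: |xy| = 4 ≤ 8 and |y| = 1 ≥ 1. Reading y takes D from p3 back to p3, so every xyⁱz is accepted.
The DFA has 8 states, so the proof of the pumping lemma guarantees a repeated state among the first 8+1 visited; the segment between the two visits is the pumpable y.

2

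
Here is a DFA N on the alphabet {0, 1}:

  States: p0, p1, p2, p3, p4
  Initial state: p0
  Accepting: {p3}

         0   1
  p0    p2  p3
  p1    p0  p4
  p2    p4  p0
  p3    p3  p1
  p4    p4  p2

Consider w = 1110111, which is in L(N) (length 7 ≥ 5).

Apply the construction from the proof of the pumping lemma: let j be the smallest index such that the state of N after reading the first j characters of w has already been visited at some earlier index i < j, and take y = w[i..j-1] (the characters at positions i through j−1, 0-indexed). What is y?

Run of N on w = 1 1 1 0 1 1 1:
  step 0: p0  (start)
  step 1: p3  (read 1: p0→p3)
  step 2: p1  (read 1: p3→p1)
  step 3: p4  (read 1: p1→p4)
  step 4: p4  (read 0: p4→p4)   ← first repeat (p4 seen earlier)
  step 5: p2  (read 1: p4→p2)
  step 6: p0  (read 1: p2→p0)
  step 7: p3  (read 1: p0→p3)

So i = 3, j = 4, giving x = w[0:3] = 111, y = w[3:4] = 0, z = w[4:7] = 111.
Check: |xy| = 4 ≤ 5 and |y| = 1 ≥ 1. Reading y takes N from p4 back to p4, so every xyⁱz is accepted.

0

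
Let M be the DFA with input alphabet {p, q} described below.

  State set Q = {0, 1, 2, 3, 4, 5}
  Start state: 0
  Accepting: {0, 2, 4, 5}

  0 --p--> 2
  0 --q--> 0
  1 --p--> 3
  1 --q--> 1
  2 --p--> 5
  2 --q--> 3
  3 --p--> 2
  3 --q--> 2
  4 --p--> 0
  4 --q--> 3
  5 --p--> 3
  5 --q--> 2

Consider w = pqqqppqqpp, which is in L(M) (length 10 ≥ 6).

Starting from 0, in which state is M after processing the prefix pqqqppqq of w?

3

State sequence: 0 -p-> 2 -q-> 3 -q-> 2 -q-> 3 -p-> 2 -p-> 5 -q-> 2 -q-> 3

After reading 8 characters, M is in state 3.
(This kind of state-tracing is the core of the pumping-lemma construction: with 6 states, pigeonhole forces a repeat within the first 6 steps.)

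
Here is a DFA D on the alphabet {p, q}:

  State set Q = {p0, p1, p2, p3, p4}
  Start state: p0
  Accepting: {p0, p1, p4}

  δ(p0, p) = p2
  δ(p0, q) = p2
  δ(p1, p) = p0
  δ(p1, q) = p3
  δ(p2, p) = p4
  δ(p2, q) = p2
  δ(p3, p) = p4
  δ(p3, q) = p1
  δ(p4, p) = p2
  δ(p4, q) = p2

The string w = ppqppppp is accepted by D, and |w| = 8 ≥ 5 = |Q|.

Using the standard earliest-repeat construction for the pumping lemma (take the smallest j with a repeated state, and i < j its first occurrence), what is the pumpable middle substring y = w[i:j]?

State sequence: p0 -p-> p2 -p-> p4 -q-> p2 -p-> p4 -p-> p2 -p-> p4 -p-> p2 -p-> p4
First repeat at step 3: p2 was already visited.

So i = 1, j = 3, giving x = w[0:1] = p, y = w[1:3] = pq, z = w[3:8] = ppppp.
Check: |xy| = 3 ≤ 5 and |y| = 2 ≥ 1. Reading y takes D from p2 back to p2, so every xyⁱz is accepted.

pq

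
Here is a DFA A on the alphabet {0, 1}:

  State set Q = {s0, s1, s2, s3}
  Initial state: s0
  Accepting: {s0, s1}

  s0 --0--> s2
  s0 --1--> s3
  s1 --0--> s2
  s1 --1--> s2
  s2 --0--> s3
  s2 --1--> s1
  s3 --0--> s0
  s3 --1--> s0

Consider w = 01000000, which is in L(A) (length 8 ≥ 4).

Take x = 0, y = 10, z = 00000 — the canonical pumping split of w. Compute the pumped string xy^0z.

000000

xy⁰z = xz = 0·00000 = 000000.
Reading y = 10 takes A from s2 back to s2, so after x the machine is still in s2, and z then leads to the accepting state s0. Hence 000000 ∈ L(A).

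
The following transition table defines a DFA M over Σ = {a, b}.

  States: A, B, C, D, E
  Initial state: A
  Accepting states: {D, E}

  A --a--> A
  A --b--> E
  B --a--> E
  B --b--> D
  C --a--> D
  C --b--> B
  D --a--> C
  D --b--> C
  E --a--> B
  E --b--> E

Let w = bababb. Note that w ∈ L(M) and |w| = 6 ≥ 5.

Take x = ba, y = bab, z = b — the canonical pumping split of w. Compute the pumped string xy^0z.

xy⁰z = xz = ba·b = bab.
Reading y = bab takes M from B back to B, so after x the machine is still in B, and z then leads to the accepting state D. Hence bab ∈ L(M).

bab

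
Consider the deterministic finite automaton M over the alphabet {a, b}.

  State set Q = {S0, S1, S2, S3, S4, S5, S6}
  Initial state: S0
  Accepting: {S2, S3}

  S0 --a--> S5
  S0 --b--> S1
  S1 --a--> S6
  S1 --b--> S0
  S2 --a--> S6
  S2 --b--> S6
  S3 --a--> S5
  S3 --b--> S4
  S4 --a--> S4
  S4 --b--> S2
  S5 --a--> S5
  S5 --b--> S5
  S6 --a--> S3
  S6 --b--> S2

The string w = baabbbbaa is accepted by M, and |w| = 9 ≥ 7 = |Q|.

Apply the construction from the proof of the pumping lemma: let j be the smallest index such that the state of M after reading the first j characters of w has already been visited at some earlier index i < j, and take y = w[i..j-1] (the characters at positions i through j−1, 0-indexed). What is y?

State sequence: S0 -b-> S1 -a-> S6 -a-> S3 -b-> S4 -b-> S2 -b-> S6 -b-> S2 -a-> S6 -a-> S3
First repeat at step 6: S6 was already visited.

So i = 2, j = 6, giving x = w[0:2] = ba, y = w[2:6] = abbb, z = w[6:9] = baa.
Check: |xy| = 6 ≤ 7 and |y| = 4 ≥ 1. Reading y takes M from S6 back to S6, so every xyⁱz is accepted.

abbb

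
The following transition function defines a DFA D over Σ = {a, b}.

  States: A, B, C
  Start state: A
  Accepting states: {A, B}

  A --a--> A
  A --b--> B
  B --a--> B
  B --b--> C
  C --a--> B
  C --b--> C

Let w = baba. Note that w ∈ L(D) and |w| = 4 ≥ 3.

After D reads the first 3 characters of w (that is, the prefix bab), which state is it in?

State sequence: A -b-> B -a-> B -b-> C

After reading 3 characters, D is in state C.

C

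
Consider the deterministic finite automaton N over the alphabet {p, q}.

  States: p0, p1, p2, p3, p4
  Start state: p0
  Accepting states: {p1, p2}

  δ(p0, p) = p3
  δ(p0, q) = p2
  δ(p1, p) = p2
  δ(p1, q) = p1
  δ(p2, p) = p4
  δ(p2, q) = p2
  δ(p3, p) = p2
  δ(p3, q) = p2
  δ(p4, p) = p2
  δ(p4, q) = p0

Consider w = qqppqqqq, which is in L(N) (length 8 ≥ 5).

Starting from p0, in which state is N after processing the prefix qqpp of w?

p2

Run of N on the first 4 characters of w = q q p p:
  step 0: p0  (start)
  step 1: p2  (read q: p0→p2)
  step 2: p2  (read q: p2→p2)
  step 3: p4  (read p: p2→p4)
  step 4: p2  (read p: p4→p2)

After reading 4 characters, N is in state p2.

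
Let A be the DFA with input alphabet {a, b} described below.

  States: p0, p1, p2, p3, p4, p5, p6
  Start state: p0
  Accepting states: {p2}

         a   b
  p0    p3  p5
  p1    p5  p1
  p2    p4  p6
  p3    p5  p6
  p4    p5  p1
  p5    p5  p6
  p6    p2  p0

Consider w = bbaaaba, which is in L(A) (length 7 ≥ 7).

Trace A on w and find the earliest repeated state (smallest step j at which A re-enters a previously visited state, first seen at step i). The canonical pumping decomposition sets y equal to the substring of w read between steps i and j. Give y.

Run of A on w = b b a a a b a:
  step 0: p0  (start)
  step 1: p5  (read b: p0→p5)
  step 2: p6  (read b: p5→p6)
  step 3: p2  (read a: p6→p2)
  step 4: p4  (read a: p2→p4)
  step 5: p5  (read a: p4→p5)   ← first repeat (p5 seen earlier)
  step 6: p6  (read b: p5→p6)
  step 7: p2  (read a: p6→p2)

So i = 1, j = 5, giving x = w[0:1] = b, y = w[1:5] = baaa, z = w[5:7] = ba.
Check: |xy| = 5 ≤ 7 and |y| = 4 ≥ 1. Reading y takes A from p5 back to p5, so every xyⁱz is accepted.

baaa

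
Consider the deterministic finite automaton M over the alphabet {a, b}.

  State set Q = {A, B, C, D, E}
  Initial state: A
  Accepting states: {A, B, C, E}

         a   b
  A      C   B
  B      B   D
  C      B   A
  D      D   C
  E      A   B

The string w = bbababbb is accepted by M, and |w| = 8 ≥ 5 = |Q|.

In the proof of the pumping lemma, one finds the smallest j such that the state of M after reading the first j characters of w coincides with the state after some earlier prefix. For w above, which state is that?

D

State sequence: A -b-> B -b-> D -a-> D -b-> C -a-> B -b-> D -b-> C -b-> A
First repeat at step 3: D was already visited.

The earliest repeat is at step j = 3: M is in D, which it already visited at step i = 2.
Since M has 5 states, any run of length ≥ 5 visits 5+1 states, so by pigeonhole some state repeats within the first 5 steps — that repeat gives the pumpable loop.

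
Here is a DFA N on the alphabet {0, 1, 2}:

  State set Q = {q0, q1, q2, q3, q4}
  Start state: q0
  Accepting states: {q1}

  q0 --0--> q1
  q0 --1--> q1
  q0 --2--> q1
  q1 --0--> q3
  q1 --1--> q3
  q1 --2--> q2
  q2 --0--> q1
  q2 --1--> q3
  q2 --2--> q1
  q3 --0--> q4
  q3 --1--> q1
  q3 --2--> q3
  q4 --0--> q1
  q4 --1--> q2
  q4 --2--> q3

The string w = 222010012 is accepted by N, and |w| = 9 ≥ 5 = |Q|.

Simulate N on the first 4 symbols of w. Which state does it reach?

State sequence: q0 -2-> q1 -2-> q2 -2-> q1 -0-> q3

After reading 4 characters, N is in state q3.

q3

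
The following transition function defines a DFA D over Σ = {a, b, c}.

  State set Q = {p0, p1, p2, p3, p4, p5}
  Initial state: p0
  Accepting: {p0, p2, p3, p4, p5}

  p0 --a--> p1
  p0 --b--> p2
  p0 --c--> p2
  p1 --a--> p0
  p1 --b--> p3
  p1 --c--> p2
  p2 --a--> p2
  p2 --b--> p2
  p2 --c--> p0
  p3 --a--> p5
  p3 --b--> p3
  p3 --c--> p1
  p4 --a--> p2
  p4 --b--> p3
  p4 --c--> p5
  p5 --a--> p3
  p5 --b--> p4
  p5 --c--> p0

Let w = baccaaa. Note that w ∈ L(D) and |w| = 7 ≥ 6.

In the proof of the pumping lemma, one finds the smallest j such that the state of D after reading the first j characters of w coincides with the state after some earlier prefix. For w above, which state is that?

p2

Run of D on w = b a c c a a a:
  step 0: p0  (start)
  step 1: p2  (read b: p0→p2)
  step 2: p2  (read a: p2→p2)   ← first repeat (p2 seen earlier)
  step 3: p0  (read c: p2→p0)
  step 4: p2  (read c: p0→p2)
  step 5: p2  (read a: p2→p2)
  step 6: p2  (read a: p2→p2)
  step 7: p2  (read a: p2→p2)

The earliest repeat is at step j = 2: D is in p2, which it already visited at step i = 1.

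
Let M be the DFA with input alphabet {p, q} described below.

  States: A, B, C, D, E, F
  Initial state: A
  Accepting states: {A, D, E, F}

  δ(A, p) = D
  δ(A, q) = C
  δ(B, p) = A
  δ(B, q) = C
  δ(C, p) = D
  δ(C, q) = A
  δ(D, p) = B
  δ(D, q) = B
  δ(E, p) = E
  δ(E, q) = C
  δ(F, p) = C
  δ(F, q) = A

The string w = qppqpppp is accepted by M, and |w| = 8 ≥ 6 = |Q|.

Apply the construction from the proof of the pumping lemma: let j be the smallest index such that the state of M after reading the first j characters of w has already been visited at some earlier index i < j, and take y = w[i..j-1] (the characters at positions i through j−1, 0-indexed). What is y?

State sequence: A -q-> C -p-> D -p-> B -q-> C -p-> D -p-> B -p-> A -p-> D
First repeat at step 4: C was already visited.

So i = 1, j = 4, giving x = w[0:1] = q, y = w[1:4] = ppq, z = w[4:8] = pppp.
Check: |xy| = 4 ≤ 6 and |y| = 3 ≥ 1. Reading y takes M from C back to C, so every xyⁱz is accepted.
With |Q| = 6, pigeonhole forces a state repeat no later than step 6; the substring read between the first and second visits to that state can be pumped.

ppq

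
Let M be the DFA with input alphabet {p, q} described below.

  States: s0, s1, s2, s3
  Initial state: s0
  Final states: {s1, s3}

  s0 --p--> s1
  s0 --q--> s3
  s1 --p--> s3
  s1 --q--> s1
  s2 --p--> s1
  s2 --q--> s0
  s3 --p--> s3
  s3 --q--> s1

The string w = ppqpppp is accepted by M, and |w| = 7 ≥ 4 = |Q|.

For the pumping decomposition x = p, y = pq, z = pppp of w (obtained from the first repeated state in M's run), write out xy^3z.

xy^3z = p·pq·pq·pq·pppp = ppqpqpqpppp.
Reading y = pq takes M from s1 back to s1, so after x·y·y·y the machine is still in s1, and z then leads to the accepting state s3. Hence ppqpqpqpppp ∈ L(M).

ppqpqpqpppp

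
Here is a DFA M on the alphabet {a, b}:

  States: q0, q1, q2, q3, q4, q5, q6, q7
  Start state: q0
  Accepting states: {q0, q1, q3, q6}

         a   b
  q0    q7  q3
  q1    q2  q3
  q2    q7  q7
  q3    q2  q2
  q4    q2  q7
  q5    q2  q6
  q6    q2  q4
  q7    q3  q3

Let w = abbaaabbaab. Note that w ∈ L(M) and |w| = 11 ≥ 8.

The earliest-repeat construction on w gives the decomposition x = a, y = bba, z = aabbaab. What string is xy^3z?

xy^3z = a·bba·bba·bba·aabbaab = abbabbabbaaabbaab.
Reading y = bba takes M from q7 back to q7, so after x·y·y·y the machine is still in q7, and z then leads to the accepting state q3. Hence abbabbabbaaabbaab ∈ L(M).

abbabbabbaaabbaab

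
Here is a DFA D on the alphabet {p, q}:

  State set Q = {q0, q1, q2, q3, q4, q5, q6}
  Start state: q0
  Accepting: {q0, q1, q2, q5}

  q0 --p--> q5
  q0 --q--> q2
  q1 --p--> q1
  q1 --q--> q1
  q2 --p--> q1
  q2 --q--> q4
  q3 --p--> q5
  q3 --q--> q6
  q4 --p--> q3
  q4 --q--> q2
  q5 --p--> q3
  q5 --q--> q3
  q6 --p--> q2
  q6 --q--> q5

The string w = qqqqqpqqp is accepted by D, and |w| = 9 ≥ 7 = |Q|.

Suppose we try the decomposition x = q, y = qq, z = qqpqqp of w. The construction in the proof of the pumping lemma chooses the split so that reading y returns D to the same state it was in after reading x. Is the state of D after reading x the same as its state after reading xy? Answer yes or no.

yes

State sequence: q0 -q-> q2 -q-> q4 -q-> q2

After x (step 1): q2. After xy (step 3): q2.
They match, so y = qq drives D around a cycle from q2 back to itself; pumping y any number of times keeps D in q2 before reading z, and xyⁱz ∈ L(D) for every i ≥ 0.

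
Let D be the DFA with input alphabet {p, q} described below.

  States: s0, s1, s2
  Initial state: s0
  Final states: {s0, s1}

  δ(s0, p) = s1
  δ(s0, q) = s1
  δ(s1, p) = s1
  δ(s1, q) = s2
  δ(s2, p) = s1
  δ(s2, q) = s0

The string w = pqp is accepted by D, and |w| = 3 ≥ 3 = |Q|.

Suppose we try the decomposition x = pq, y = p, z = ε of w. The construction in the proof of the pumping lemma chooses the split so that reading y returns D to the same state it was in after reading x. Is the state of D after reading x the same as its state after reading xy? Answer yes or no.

State sequence: s0 -p-> s1 -q-> s2 -p-> s1

After x (step 2): s2. After xy (step 3): s1.
They differ (s2 ≠ s1), so y is not a cycle from the state after x; this split is not the one the pumping-lemma construction produces, and pumping y need not keep the string in L(D).

no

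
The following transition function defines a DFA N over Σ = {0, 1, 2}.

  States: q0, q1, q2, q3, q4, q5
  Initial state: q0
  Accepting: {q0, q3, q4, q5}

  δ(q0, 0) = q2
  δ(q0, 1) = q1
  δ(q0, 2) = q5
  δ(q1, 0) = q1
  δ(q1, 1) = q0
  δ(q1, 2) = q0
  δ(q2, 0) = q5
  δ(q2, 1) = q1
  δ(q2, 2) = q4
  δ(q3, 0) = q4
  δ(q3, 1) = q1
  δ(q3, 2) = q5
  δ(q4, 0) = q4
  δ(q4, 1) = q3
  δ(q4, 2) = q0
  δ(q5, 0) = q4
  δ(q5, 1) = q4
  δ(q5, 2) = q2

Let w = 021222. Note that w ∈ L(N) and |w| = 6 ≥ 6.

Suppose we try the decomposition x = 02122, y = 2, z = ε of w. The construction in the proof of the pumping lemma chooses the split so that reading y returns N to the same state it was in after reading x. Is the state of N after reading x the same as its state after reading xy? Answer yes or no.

Run of N on the first 6 characters of w = 0 2 1 2 2 2:
  step 0: q0  (start)
  step 1: q2  (read 0: q0→q2)
  step 2: q4  (read 2: q2→q4)
  step 3: q3  (read 1: q4→q3)
  step 4: q5  (read 2: q3→q5)
  step 5: q2  (read 2: q5→q2)
  step 6: q4  (read 2: q2→q4)

After x (step 5): q2. After xy (step 6): q4.
They differ (q2 ≠ q4), so y is not a cycle from the state after x; this split is not the one the pumping-lemma construction produces, and pumping y need not keep the string in L(N).

no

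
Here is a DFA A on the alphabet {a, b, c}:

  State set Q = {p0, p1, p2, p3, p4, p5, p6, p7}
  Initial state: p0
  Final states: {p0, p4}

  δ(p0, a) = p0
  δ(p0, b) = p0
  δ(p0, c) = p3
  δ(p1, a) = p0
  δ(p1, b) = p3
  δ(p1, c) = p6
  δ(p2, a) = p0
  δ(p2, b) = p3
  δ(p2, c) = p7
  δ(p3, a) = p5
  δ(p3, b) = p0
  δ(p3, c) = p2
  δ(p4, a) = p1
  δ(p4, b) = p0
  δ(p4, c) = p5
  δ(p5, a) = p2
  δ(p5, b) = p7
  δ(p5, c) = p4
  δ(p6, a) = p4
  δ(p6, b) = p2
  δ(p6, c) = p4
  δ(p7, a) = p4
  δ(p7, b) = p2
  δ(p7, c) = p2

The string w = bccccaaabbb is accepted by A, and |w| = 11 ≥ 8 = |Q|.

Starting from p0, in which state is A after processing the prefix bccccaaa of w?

p0

Run of A on the first 8 characters of w = b c c c c a a a:
  step 0: p0  (start)
  step 1: p0  (read b: p0→p0)
  step 2: p3  (read c: p0→p3)
  step 3: p2  (read c: p3→p2)
  step 4: p7  (read c: p2→p7)
  step 5: p2  (read c: p7→p2)
  step 6: p0  (read a: p2→p0)
  step 7: p0  (read a: p0→p0)
  step 8: p0  (read a: p0→p0)

After reading 8 characters, A is in state p0.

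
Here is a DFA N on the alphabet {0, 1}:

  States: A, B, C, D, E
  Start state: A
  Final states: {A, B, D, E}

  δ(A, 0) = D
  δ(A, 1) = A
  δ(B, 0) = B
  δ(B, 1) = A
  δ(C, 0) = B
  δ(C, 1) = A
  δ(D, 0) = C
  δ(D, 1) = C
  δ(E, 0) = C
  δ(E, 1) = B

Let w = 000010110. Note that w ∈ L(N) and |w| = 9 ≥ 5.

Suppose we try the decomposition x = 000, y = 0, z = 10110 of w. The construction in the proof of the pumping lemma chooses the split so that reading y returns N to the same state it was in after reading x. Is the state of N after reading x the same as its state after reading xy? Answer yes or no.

Run of N on the first 4 characters of w = 0 0 0 0:
  step 0: A  (start)
  step 1: D  (read 0: A→D)
  step 2: C  (read 0: D→C)
  step 3: B  (read 0: C→B)
  step 4: B  (read 0: B→B)

After x (step 3): B. After xy (step 4): B.
They match, so y = 0 drives N around a cycle from B back to itself; pumping y any number of times keeps N in B before reading z, and xyⁱz ∈ L(N) for every i ≥ 0.

yes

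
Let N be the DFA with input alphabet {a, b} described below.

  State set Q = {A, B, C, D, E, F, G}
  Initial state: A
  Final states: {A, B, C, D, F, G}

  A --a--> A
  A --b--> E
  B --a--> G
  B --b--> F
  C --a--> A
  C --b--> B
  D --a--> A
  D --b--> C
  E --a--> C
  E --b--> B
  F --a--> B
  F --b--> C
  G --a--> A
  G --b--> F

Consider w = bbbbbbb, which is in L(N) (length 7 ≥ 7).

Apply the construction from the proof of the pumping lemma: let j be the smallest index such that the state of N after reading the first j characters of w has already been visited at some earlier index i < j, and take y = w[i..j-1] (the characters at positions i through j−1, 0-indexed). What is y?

bbb

Run of N on w = b b b b b b b:
  step 0: A  (start)
  step 1: E  (read b: A→E)
  step 2: B  (read b: E→B)
  step 3: F  (read b: B→F)
  step 4: C  (read b: F→C)
  step 5: B  (read b: C→B)   ← first repeat (B seen earlier)
  step 6: F  (read b: B→F)
  step 7: C  (read b: F→C)

So i = 2, j = 5, giving x = w[0:2] = bb, y = w[2:5] = bbb, z = w[5:7] = bb.
Check: |xy| = 5 ≤ 7 and |y| = 3 ≥ 1. Reading y takes N from B back to B, so every xyⁱz is accepted.
With |Q| = 7, pigeonhole forces a state repeat no later than step 7; the substring read between the first and second visits to that state can be pumped.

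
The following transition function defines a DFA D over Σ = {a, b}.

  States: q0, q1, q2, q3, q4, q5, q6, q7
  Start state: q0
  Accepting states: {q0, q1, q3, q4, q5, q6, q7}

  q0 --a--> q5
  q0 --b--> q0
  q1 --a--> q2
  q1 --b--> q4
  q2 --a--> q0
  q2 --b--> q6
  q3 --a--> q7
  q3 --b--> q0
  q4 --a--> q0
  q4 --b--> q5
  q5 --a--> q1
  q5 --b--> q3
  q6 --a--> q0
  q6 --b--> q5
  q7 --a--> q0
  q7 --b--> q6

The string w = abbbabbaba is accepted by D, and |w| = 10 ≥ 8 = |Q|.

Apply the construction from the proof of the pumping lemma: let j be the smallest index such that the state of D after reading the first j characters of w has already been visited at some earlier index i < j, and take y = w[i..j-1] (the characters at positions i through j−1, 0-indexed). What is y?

abb

Run of D on w = a b b b a b b a b a:
  step 0: q0  (start)
  step 1: q5  (read a: q0→q5)
  step 2: q3  (read b: q5→q3)
  step 3: q0  (read b: q3→q0)   ← first repeat (q0 seen earlier)
  step 4: q0  (read b: q0→q0)
  step 5: q5  (read a: q0→q5)
  step 6: q3  (read b: q5→q3)
  step 7: q0  (read b: q3→q0)
  step 8: q5  (read a: q0→q5)
  step 9: q3  (read b: q5→q3)
  step 10: q7  (read a: q3→q7)

So i = 0, j = 3, giving x = w[0:0] = ε, y = w[0:3] = abb, z = w[3:10] = babbaba.
Check: |xy| = 3 ≤ 8 and |y| = 3 ≥ 1. Reading y takes D from q0 back to q0, so every xyⁱz is accepted.
Pumping length from the standard proof: p = 8 (the number of states). The repeated state found above gives |xy| = j ≤ 8 and |y| = j − i ≥ 1.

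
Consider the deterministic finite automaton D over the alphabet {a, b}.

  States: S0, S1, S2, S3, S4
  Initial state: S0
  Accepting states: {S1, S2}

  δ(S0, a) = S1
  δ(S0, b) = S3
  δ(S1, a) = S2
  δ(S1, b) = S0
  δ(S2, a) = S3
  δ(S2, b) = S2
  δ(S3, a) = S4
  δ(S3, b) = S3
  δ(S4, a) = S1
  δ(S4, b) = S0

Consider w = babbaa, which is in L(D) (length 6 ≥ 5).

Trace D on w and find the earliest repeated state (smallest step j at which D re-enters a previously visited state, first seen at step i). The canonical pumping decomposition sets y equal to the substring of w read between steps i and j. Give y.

State sequence: S0 -b-> S3 -a-> S4 -b-> S0 -b-> S3 -a-> S4 -a-> S1
First repeat at step 3: S0 was already visited.

So i = 0, j = 3, giving x = w[0:0] = ε, y = w[0:3] = bab, z = w[3:6] = baa.
Check: |xy| = 3 ≤ 5 and |y| = 3 ≥ 1. Reading y takes D from S0 back to S0, so every xyⁱz is accepted.
Pumping length from the standard proof: p = 5 (the number of states). The repeated state found above gives |xy| = j ≤ 5 and |y| = j − i ≥ 1.

bab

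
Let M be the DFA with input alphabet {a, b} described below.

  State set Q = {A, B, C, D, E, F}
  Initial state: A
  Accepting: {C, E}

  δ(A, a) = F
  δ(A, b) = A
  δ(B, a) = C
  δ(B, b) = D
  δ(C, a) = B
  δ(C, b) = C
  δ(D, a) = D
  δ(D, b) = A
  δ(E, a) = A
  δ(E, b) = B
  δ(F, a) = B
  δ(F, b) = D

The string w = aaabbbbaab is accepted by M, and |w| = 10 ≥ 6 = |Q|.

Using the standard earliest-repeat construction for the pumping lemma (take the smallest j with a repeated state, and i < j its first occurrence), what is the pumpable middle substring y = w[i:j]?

Run of M on w = a a a b b b b a a b:
  step 0: A  (start)
  step 1: F  (read a: A→F)
  step 2: B  (read a: F→B)
  step 3: C  (read a: B→C)
  step 4: C  (read b: C→C)   ← first repeat (C seen earlier)
  step 5: C  (read b: C→C)
  step 6: C  (read b: C→C)
  step 7: C  (read b: C→C)
  step 8: B  (read a: C→B)
  step 9: C  (read a: B→C)
  step 10: C  (read b: C→C)

So i = 3, j = 4, giving x = w[0:3] = aaa, y = w[3:4] = b, z = w[4:10] = bbbaab.
Check: |xy| = 4 ≤ 6 and |y| = 1 ≥ 1. Reading y takes M from C back to C, so every xyⁱz is accepted.
Pumping length from the standard proof: p = 6 (the number of states). The repeated state found above gives |xy| = j ≤ 6 and |y| = j − i ≥ 1.

b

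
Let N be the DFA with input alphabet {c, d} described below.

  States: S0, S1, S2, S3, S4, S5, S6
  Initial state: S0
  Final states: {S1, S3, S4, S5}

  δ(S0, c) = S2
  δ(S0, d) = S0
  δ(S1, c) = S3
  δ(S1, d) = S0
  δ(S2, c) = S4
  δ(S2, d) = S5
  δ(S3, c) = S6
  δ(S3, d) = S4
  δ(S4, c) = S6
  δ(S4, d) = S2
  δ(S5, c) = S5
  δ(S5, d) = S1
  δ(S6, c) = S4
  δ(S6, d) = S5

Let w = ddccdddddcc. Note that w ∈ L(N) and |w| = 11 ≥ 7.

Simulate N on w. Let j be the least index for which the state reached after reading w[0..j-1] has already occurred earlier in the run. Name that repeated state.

S0

Run of N on w = d d c c d d d d d c c:
  step 0: S0  (start)
  step 1: S0  (read d: S0→S0)   ← first repeat (S0 seen earlier)
  step 2: S0  (read d: S0→S0)
  step 3: S2  (read c: S0→S2)
  step 4: S4  (read c: S2→S4)
  step 5: S2  (read d: S4→S2)
  step 6: S5  (read d: S2→S5)
  step 7: S1  (read d: S5→S1)
  step 8: S0  (read d: S1→S0)
  step 9: S0  (read d: S0→S0)
  step 10: S2  (read c: S0→S2)
  step 11: S4  (read c: S2→S4)

The earliest repeat is at step j = 1: N is in S0, which it already visited at step i = 0.
With |Q| = 7, pigeonhole forces a state repeat no later than step 7; the substring read between the first and second visits to that state can be pumped.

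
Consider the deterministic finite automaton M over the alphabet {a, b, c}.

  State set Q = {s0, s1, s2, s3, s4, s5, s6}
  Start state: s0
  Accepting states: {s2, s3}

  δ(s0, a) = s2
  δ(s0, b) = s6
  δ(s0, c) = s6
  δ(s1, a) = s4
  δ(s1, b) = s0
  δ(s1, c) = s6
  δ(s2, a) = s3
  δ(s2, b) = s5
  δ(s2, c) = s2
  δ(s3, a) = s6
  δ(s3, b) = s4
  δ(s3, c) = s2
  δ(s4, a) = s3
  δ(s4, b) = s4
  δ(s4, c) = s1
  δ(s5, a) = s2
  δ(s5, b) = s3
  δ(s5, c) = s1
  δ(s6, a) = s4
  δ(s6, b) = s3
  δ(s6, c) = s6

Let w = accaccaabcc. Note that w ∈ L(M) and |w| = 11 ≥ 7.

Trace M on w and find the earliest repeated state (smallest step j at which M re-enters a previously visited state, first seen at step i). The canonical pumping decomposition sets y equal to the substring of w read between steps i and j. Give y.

c

Run of M on w = a c c a c c a a b c c:
  step 0: s0  (start)
  step 1: s2  (read a: s0→s2)
  step 2: s2  (read c: s2→s2)   ← first repeat (s2 seen earlier)
  step 3: s2  (read c: s2→s2)
  step 4: s3  (read a: s2→s3)
  step 5: s2  (read c: s3→s2)
  step 6: s2  (read c: s2→s2)
  step 7: s3  (read a: s2→s3)
  step 8: s6  (read a: s3→s6)
  step 9: s3  (read b: s6→s3)
  step 10: s2  (read c: s3→s2)
  step 11: s2  (read c: s2→s2)

So i = 1, j = 2, giving x = w[0:1] = a, y = w[1:2] = c, z = w[2:11] = caccaabcc.
Check: |xy| = 2 ≤ 7 and |y| = 1 ≥ 1. Reading y takes M from s2 back to s2, so every xyⁱz is accepted.
With |Q| = 7, pigeonhole forces a state repeat no later than step 7; the substring read between the first and second visits to that state can be pumped.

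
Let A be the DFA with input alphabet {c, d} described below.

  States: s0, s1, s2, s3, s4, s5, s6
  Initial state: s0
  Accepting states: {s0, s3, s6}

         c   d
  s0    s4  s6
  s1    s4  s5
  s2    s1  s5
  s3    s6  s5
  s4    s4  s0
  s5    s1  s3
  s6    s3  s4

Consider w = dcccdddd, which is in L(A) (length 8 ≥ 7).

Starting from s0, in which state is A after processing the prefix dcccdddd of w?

State sequence: s0 -d-> s6 -c-> s3 -c-> s6 -c-> s3 -d-> s5 -d-> s3 -d-> s5 -d-> s3

After reading 8 characters, A is in state s3.
(This kind of state-tracing is the core of the pumping-lemma construction: with 7 states, pigeonhole forces a repeat within the first 7 steps.)

s3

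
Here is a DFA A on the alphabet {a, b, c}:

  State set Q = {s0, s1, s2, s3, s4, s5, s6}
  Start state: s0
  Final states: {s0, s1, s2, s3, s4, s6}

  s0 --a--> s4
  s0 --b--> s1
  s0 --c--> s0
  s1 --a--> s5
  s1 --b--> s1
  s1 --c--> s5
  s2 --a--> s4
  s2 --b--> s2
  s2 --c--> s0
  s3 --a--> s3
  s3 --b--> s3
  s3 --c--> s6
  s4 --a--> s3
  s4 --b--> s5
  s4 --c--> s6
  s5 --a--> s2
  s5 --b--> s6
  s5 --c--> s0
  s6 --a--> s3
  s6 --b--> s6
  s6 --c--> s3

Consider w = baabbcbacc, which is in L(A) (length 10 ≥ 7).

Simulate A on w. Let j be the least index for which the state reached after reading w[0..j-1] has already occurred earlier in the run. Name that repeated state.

Run of A on w = b a a b b c b a c c:
  step 0: s0  (start)
  step 1: s1  (read b: s0→s1)
  step 2: s5  (read a: s1→s5)
  step 3: s2  (read a: s5→s2)
  step 4: s2  (read b: s2→s2)   ← first repeat (s2 seen earlier)
  step 5: s2  (read b: s2→s2)
  step 6: s0  (read c: s2→s0)
  step 7: s1  (read b: s0→s1)
  step 8: s5  (read a: s1→s5)
  step 9: s0  (read c: s5→s0)
  step 10: s0  (read c: s0→s0)

The earliest repeat is at step j = 4: A is in s2, which it already visited at step i = 3.

s2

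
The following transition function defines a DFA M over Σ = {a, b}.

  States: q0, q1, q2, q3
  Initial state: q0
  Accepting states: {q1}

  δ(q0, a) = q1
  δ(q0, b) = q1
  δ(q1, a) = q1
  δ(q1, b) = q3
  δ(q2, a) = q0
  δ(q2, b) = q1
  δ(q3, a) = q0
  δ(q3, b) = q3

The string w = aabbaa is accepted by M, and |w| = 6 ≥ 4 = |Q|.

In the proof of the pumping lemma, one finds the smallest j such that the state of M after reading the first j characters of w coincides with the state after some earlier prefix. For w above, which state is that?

State sequence: q0 -a-> q1 -a-> q1 -b-> q3 -b-> q3 -a-> q0 -a-> q1
First repeat at step 2: q1 was already visited.

The earliest repeat is at step j = 2: M is in q1, which it already visited at step i = 1.
Pumping length from the standard proof: p = 4 (the number of states). The repeated state found above gives |xy| = j ≤ 4 and |y| = j − i ≥ 1.

q1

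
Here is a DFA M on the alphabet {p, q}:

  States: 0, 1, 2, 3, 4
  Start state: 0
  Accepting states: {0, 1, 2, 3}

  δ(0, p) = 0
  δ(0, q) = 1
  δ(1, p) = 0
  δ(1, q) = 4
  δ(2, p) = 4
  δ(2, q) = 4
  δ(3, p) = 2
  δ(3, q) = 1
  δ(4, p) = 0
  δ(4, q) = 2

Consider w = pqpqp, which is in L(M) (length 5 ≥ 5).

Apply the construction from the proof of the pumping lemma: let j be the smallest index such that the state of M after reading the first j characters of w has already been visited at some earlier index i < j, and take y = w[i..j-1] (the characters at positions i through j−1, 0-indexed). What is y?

Run of M on w = p q p q p:
  step 0: 0  (start)
  step 1: 0  (read p: 0→0)   ← first repeat (0 seen earlier)
  step 2: 1  (read q: 0→1)
  step 3: 0  (read p: 1→0)
  step 4: 1  (read q: 0→1)
  step 5: 0  (read p: 1→0)

So i = 0, j = 1, giving x = w[0:0] = ε, y = w[0:1] = p, z = w[1:5] = qpqp.
Check: |xy| = 1 ≤ 5 and |y| = 1 ≥ 1. Reading y takes M from 0 back to 0, so every xyⁱz is accepted.
With |Q| = 5, pigeonhole forces a state repeat no later than step 5; the substring read between the first and second visits to that state can be pumped.

p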